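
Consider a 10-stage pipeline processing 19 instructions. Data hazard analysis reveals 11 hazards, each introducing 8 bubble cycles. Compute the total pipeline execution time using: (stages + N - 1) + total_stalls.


Base cycles = 10 + 19 - 1 = 28
Total stalls = 11 * 8 = 88
Total = 28 + 88 = 116

116


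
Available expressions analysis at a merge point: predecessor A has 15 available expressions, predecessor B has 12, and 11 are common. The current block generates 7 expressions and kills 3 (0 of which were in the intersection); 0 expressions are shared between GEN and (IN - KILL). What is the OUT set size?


IN = intersection of predecessors = 11
IN - KILL = 11 - 0 = 11
|OUT| = |GEN| + |IN - KILL| - |GEN ∩ (IN - KILL)| = 7 + 11 - 0 = 18

18


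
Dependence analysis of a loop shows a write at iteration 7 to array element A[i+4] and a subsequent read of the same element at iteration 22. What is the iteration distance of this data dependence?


Distance = read iteration - write iteration
= 22 - 7 = 15

15


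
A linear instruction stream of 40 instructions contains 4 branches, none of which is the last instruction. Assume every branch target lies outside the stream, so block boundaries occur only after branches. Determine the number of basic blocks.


With no in-sequence branch targets, the leaders are the first instruction plus the instruction after each branch.
Number of basic blocks = branches + 1
= 4 + 1 = 5

5


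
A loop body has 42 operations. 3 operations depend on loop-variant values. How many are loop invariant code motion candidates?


Invariant candidates = total - loop-dependent
= 42 - 3 = 39

39


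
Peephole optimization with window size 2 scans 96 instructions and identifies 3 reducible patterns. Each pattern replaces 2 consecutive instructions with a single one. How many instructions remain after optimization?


Each match removes 1 instructions.
Total removed = 3 * 1 = 3
Remaining = 96 - 3 = 93

93


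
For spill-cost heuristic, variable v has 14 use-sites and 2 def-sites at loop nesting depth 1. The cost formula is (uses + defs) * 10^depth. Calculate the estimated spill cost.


uses + defs = 14 + 2 = 16
10^1 = 10
Spill cost = 16 * 10 = 160

160


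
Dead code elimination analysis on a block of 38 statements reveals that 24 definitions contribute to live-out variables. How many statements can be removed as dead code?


Dead code = total statements - live definitions
= 38 - 24 = 14

14


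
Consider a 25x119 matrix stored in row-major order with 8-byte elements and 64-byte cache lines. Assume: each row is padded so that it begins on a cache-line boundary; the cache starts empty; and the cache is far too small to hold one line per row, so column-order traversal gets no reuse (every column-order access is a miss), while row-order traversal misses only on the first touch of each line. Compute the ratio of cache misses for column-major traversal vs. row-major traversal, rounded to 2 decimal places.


Each row occupies 119 * 8 = 952 bytes and starts on a line boundary, so it spans ceil(952 / 64) = 15 cache lines.
Row-major traversal misses (one per line touched): 25 * ceil(119 * 8 / 64) = 375
Column-major traversal misses (no reuse, every access misses): 25 * 119 = 2975
Ratio = 2975 / 375 = 7.93

7.93


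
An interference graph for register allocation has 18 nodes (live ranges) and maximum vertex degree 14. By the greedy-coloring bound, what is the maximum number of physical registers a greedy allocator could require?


Greedy coloring never needs more than (max_degree + 1) colors: when coloring a vertex, at most max_degree neighbors are already colored.
Upper bound = 14 + 1 = 15

15


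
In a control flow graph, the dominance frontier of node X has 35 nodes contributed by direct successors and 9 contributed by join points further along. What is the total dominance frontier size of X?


DF(X) = direct successor contributions + join point contributions
= 35 + 9 = 44

44


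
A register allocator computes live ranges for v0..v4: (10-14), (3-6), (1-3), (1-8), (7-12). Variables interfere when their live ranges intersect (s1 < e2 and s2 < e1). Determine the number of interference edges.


Check all pairs for overlapping intervals.
Two intervals (s1,e1) and (s2,e2) overlap if s1 < e2 and s2 < e1.
v0 (10-14) vs v1..v4: overlaps v4 -> 1
v1 (3-6) vs v2..v4: overlaps v3 -> 1
v2 (1-3) vs v3..v4: overlaps v3 -> 1
v3 (1-8) vs v4: overlaps v4 -> 1
Total overlapping pairs = 1 + 1 + 1 + 1 = 4

4


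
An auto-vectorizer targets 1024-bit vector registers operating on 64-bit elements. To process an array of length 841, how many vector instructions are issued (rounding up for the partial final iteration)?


Width = 1024 / 64 = 16 elements per vector op
Iterations = ceil(841 / 16) = 53

53


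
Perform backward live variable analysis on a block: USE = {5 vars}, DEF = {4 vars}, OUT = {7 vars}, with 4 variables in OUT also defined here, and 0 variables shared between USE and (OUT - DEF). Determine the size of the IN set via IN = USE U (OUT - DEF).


OUT - DEF: 7 - 4 = 3
|IN| = |USE| + |OUT - DEF| - |USE ∩ (OUT - DEF)| = 5 + 3 - 0 = 8

8


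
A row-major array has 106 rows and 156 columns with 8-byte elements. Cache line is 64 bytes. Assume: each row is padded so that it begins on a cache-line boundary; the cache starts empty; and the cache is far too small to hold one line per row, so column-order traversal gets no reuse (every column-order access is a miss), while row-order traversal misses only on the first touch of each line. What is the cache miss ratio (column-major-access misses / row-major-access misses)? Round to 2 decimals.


Each row occupies 156 * 8 = 1248 bytes and starts on a line boundary, so it spans ceil(1248 / 64) = 20 cache lines.
Row-major traversal misses (one per line touched): 106 * ceil(156 * 8 / 64) = 2120
Column-major traversal misses (no reuse, every access misses): 106 * 156 = 16536
Ratio = 16536 / 2120 = 7.8

7.8


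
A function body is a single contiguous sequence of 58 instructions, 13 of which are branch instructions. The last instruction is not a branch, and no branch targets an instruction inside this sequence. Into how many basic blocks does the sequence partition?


With no in-sequence branch targets, the leaders are the first instruction plus the instruction after each branch.
Number of basic blocks = branches + 1
= 13 + 1 = 14

14


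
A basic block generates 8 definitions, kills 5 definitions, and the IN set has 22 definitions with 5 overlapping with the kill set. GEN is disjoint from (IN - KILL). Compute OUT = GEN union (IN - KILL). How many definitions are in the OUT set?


IN - KILL: 22 - 5 = 17 surviving definitions
OUT = GEN + surviving = 8 + 17 = 25

25


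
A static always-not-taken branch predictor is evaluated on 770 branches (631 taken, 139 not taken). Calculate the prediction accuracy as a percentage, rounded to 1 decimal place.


Predictor: always-not-taken
Correct predictions = 139
Accuracy = 139 / 770 * 100 = 18.1%

18.1


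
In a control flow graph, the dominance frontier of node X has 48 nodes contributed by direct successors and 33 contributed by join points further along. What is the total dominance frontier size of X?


DF(X) = direct successor contributions + join point contributions
= 48 + 33 = 81

81


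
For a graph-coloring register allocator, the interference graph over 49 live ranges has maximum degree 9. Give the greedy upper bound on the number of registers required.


Greedy coloring never needs more than (max_degree + 1) colors: when coloring a vertex, at most max_degree neighbors are already colored.
Upper bound = 9 + 1 = 10

10


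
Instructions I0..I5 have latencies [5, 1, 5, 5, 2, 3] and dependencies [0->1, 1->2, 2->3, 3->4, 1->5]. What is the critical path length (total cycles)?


Compute longest path through dependency graph: dist(Ik) = max over predecessors of dist + latency(Ik).
dist(I0) = latency 5 = 5
dist(I1) = dist(I0) + 1 = 5 + 1 = 6
dist(I2) = dist(I1) + 5 = 6 + 5 = 11
dist(I3) = dist(I2) + 5 = 11 + 5 = 16
dist(I4) = dist(I3) + 2 = 16 + 2 = 18
dist(I5) = dist(I1) + 3 = 6 + 3 = 9
Critical path = max dist = 18

18


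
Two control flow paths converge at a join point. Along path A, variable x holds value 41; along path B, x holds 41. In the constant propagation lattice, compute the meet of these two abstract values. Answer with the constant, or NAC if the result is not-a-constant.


Meet operation: if both paths give the same constant, result is that constant; if they differ, result is NAC (not-a-constant).
Path A: 41, Path B: 41 -> equal
Result: constant -> 41

41


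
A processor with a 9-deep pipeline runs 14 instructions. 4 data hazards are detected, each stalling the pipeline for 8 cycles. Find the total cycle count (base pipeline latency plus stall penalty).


Base cycles = 9 + 14 - 1 = 22
Total stalls = 4 * 8 = 32
Total = 22 + 32 = 54

54


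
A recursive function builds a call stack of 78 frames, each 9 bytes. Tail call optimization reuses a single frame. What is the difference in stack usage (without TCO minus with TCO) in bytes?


Without TCO: 78 * 9 = 702 bytes
With TCO: reuse 1 frame = 9 bytes
Savings = 702 - 9 = 693

693


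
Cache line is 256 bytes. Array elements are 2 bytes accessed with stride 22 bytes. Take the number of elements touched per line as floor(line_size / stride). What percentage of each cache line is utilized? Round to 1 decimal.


Elements per cache line = floor(256 / 22) = 11
Bytes used = 11 * 2 = 22
Utilization = 22 / 256 * 100 = 8.6%

8.6


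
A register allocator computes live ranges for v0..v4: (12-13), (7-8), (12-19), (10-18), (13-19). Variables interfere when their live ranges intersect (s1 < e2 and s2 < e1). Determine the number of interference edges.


Check all pairs for overlapping intervals.
Two intervals (s1,e1) and (s2,e2) overlap if s1 < e2 and s2 < e1.
v0 (12-13) vs v1..v4: overlaps v2, v3 -> 2
v1 (7-8) vs v2..v4: overlaps none -> 0
v2 (12-19) vs v3..v4: overlaps v3, v4 -> 2
v3 (10-18) vs v4: overlaps v4 -> 1
Total overlapping pairs = 2 + 0 + 2 + 1 = 5

5


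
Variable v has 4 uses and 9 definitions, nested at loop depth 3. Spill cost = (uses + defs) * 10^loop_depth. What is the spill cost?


uses + defs = 4 + 9 = 13
10^3 = 1000
Spill cost = 13 * 1000 = 13000

13000


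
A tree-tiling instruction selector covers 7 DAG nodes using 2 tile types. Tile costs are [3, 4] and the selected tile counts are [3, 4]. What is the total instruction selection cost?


Total cost = sum(count_i * cost_i)
= 3*3 + 4*4
= 25

25


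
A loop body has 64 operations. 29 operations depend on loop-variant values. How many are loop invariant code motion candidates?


Invariant candidates = total - loop-dependent
= 64 - 29 = 35

35


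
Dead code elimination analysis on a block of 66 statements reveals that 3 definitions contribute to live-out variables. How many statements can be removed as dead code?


Dead code = total statements - live definitions
= 66 - 3 = 63

63


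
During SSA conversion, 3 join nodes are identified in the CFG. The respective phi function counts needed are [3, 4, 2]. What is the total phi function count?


Total phi functions = sum of phi functions at each join node
= 3 + 4 + 2 = 9

9


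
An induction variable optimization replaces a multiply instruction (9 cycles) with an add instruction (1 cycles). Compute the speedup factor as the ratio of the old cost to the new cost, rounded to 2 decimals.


Ratio = mult_cost / add_cost = 9 / 1 = 9.0

9.0


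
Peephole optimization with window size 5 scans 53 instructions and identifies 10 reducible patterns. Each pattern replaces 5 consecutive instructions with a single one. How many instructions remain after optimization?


Each match removes 4 instructions.
Total removed = 10 * 4 = 40
Remaining = 53 - 40 = 13

13


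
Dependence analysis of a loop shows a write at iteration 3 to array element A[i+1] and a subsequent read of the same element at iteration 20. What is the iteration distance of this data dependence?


Distance = read iteration - write iteration
= 20 - 3 = 17

17


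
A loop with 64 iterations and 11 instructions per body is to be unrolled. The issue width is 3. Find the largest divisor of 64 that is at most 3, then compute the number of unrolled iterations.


Largest divisor of 64 <= 3 is 2
New iterations = 64 / 2 = 32

32


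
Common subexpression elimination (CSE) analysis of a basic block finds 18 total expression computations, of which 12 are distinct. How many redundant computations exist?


CSE count = total expressions - unique expressions
= 18 - 12 = 6

6


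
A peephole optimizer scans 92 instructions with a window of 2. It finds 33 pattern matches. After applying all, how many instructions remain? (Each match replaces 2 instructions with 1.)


Each match removes 1 instructions.
Total removed = 33 * 1 = 33
Remaining = 92 - 33 = 59

59


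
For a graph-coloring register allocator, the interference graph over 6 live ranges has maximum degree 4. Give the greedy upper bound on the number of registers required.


Greedy coloring never needs more than (max_degree + 1) colors: when coloring a vertex, at most max_degree neighbors are already colored.
Upper bound = 4 + 1 = 5

5


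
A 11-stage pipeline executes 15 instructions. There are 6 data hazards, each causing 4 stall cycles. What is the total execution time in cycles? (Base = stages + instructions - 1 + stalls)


Base cycles = 11 + 15 - 1 = 25
Total stalls = 6 * 4 = 24
Total = 25 + 24 = 49

49


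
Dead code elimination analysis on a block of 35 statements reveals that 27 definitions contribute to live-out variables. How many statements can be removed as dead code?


Dead code = total statements - live definitions
= 35 - 27 = 8

8


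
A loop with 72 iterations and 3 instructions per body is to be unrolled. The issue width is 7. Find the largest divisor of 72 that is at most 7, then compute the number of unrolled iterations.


Largest divisor of 72 <= 7 is 6
New iterations = 72 / 6 = 12

12


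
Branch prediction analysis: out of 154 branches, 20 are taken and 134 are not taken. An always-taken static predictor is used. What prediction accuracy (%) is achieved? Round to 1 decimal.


Predictor: always-taken
Correct predictions = 20
Accuracy = 20 / 154 * 100 = 13.0%

13.0


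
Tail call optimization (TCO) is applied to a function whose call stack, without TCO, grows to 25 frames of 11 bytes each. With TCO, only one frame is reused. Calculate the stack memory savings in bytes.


Without TCO: 25 * 11 = 275 bytes
With TCO: reuse 1 frame = 11 bytes
Savings = 275 - 11 = 264

264


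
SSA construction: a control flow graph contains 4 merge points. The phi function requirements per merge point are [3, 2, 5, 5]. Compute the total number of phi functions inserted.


Total phi functions = sum of phi functions at each join node
= 3 + 2 + 5 + 5 = 15

15


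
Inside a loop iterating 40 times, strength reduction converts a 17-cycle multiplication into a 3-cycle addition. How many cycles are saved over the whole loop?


Per-iteration saving = 17 - 3 = 14
Total saved = 40 * 14 = 560

560


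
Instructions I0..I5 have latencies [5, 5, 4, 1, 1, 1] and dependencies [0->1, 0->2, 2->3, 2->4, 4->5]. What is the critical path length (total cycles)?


Compute longest path through dependency graph: dist(Ik) = max over predecessors of dist + latency(Ik).
dist(I0) = latency 5 = 5
dist(I1) = dist(I0) + 5 = 5 + 5 = 10
dist(I2) = dist(I0) + 4 = 5 + 4 = 9
dist(I3) = dist(I2) + 1 = 9 + 1 = 10
dist(I4) = dist(I2) + 1 = 9 + 1 = 10
dist(I5) = dist(I4) + 1 = 10 + 1 = 11
Critical path = max dist = 11

11


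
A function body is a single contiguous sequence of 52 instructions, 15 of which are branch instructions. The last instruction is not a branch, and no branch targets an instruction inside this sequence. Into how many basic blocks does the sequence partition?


With no in-sequence branch targets, the leaders are the first instruction plus the instruction after each branch.
Number of basic blocks = branches + 1
= 15 + 1 = 16

16


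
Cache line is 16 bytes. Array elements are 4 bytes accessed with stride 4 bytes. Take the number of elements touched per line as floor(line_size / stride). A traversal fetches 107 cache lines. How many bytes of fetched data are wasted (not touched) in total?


Elements per line = floor(16 / 4) = 4
Bytes used per line = 4 * 4 = 16
Wasted per line = 16 - 16 = 0
Total wasted = 0 * 107 = 0

0


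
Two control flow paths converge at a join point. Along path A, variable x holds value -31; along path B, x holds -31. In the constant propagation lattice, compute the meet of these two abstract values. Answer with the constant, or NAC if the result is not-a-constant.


Meet operation: if both paths give the same constant, result is that constant; if they differ, result is NAC (not-a-constant).
Path A: -31, Path B: -31 -> equal
Result: constant -> -31

-31


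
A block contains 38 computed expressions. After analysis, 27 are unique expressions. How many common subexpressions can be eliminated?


CSE count = total expressions - unique expressions
= 38 - 27 = 11

11


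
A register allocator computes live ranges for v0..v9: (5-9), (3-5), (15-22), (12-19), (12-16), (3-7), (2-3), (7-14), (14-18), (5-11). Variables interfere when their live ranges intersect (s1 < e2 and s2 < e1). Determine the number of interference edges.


Check all pairs for overlapping intervals.
Two intervals (s1,e1) and (s2,e2) overlap if s1 < e2 and s2 < e1.
v0 (5-9) vs v1..v9: overlaps v5, v7, v9 -> 3
v1 (3-5) vs v2..v9: overlaps v5 -> 1
v2 (15-22) vs v3..v9: overlaps v3, v4, v8 -> 3
v3 (12-19) vs v4..v9: overlaps v4, v7, v8 -> 3
v4 (12-16) vs v5..v9: overlaps v7, v8 -> 2
v5 (3-7) vs v6..v9: overlaps v9 -> 1
v6 (2-3) vs v7..v9: overlaps none -> 0
v7 (7-14) vs v8..v9: overlaps v9 -> 1
v8 (14-18) vs v9: overlaps none -> 0
Total overlapping pairs = 3 + 1 + 3 + 3 + 2 + 1 + 0 + 1 + 0 = 14

14


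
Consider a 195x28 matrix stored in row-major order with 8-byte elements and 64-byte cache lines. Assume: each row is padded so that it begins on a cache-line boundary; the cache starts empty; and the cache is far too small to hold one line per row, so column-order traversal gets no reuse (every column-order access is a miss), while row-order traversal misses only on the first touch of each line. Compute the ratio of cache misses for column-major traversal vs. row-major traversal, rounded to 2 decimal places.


Each row occupies 28 * 8 = 224 bytes and starts on a line boundary, so it spans ceil(224 / 64) = 4 cache lines.
Row-major traversal misses (one per line touched): 195 * ceil(28 * 8 / 64) = 780
Column-major traversal misses (no reuse, every access misses): 195 * 28 = 5460
Ratio = 5460 / 780 = 7.0

7.0


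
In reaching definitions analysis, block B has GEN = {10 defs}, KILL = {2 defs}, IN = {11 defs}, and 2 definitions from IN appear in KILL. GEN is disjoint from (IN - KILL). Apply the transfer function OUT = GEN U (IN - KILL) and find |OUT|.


IN - KILL: 11 - 2 = 9 surviving definitions
OUT = GEN + surviving = 10 + 9 = 19

19


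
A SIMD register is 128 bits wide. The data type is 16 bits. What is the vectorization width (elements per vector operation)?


Width = SIMD bits / data type bits
= 128 / 16 = 8

8


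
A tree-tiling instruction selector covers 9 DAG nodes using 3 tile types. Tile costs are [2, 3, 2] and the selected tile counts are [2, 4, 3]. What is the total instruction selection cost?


Total cost = sum(count_i * cost_i)
= 2*2 + 4*3 + 3*2
= 22

22


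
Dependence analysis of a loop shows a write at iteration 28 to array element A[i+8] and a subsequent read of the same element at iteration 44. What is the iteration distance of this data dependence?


Distance = read iteration - write iteration
= 44 - 28 = 16

16


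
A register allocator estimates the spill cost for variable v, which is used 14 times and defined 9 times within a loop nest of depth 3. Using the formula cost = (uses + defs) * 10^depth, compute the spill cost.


uses + defs = 14 + 9 = 23
10^3 = 1000
Spill cost = 23 * 1000 = 23000

23000


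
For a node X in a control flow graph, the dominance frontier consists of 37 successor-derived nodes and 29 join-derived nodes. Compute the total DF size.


DF(X) = direct successor contributions + join point contributions
= 37 + 29 = 66

66


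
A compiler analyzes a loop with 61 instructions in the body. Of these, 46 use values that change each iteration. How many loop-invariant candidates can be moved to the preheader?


Invariant candidates = total - loop-dependent
= 61 - 46 = 15

15


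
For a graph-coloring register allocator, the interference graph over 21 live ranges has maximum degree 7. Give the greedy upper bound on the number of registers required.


Greedy coloring never needs more than (max_degree + 1) colors: when coloring a vertex, at most max_degree neighbors are already colored.
Upper bound = 7 + 1 = 8

8


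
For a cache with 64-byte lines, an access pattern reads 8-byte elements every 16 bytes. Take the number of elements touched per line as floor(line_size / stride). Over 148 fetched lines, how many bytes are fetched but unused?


Elements per line = floor(64 / 16) = 4
Bytes used per line = 4 * 8 = 32
Wasted per line = 64 - 32 = 32
Total wasted = 32 * 148 = 4736

4736


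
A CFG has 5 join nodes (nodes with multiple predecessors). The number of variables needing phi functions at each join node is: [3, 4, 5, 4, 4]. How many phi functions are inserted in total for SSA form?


Total phi functions = sum of phi functions at each join node
= 3 + 4 + 5 + 4 + 4 = 20

20


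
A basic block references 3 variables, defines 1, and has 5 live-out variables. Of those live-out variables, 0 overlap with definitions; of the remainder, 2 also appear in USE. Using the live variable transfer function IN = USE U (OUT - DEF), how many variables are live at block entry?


OUT - DEF: 5 - 0 = 5
|IN| = |USE| + |OUT - DEF| - |USE ∩ (OUT - DEF)| = 3 + 5 - 2 = 6

6


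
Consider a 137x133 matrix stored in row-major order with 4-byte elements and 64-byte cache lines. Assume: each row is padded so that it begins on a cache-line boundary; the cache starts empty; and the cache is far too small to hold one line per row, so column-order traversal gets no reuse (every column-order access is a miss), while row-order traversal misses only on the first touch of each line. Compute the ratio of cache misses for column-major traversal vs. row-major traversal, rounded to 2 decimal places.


Each row occupies 133 * 4 = 532 bytes and starts on a line boundary, so it spans ceil(532 / 64) = 9 cache lines.
Row-major traversal misses (one per line touched): 137 * ceil(133 * 4 / 64) = 1233
Column-major traversal misses (no reuse, every access misses): 137 * 133 = 18221
Ratio = 18221 / 1233 = 14.78

14.78


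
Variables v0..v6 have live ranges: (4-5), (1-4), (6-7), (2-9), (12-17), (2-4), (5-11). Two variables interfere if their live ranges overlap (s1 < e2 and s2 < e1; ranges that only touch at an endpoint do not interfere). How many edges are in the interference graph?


Check all pairs for overlapping intervals.
Two intervals (s1,e1) and (s2,e2) overlap if s1 < e2 and s2 < e1.
v0 (4-5) vs v1..v6: overlaps v3 -> 1
v1 (1-4) vs v2..v6: overlaps v3, v5 -> 2
v2 (6-7) vs v3..v6: overlaps v3, v6 -> 2
v3 (2-9) vs v4..v6: overlaps v5, v6 -> 2
v4 (12-17) vs v5..v6: overlaps none -> 0
v5 (2-4) vs v6: overlaps none -> 0
Total overlapping pairs = 1 + 2 + 2 + 2 + 0 + 0 = 7

7


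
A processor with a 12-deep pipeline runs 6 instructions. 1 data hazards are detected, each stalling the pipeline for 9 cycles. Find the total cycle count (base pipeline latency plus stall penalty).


Base cycles = 12 + 6 - 1 = 17
Total stalls = 1 * 9 = 9
Total = 17 + 9 = 26

26


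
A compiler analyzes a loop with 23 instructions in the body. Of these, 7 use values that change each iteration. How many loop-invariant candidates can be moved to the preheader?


Invariant candidates = total - loop-dependent
= 23 - 7 = 16

16


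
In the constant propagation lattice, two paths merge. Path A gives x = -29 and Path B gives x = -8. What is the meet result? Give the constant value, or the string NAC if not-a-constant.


Meet operation: if both paths give the same constant, result is that constant; if they differ, result is NAC (not-a-constant).
Path A: -29, Path B: -8 -> differ
Result: not-a-constant -> NAC

NAC


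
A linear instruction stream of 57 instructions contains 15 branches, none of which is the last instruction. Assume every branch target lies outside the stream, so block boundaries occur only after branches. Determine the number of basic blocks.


With no in-sequence branch targets, the leaders are the first instruction plus the instruction after each branch.
Number of basic blocks = branches + 1
= 15 + 1 = 16

16


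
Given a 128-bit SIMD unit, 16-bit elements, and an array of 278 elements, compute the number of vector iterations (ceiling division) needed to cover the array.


Width = 128 / 16 = 8 elements per vector op
Iterations = ceil(278 / 8) = 35

35


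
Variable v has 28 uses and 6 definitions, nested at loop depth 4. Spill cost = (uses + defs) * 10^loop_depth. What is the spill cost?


uses + defs = 28 + 6 = 34
10^4 = 10000
Spill cost = 34 * 10000 = 340000

340000


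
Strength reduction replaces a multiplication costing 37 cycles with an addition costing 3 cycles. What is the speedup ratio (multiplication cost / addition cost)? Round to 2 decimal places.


Ratio = mult_cost / add_cost = 37 / 3 = 12.33

12.33


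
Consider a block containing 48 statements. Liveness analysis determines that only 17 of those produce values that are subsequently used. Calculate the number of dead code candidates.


Dead code = total statements - live definitions
= 48 - 17 = 31

31


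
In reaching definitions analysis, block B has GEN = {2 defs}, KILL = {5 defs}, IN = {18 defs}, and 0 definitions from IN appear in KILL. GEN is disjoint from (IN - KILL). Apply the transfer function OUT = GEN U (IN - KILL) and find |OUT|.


IN - KILL: 18 - 0 = 18 surviving definitions
OUT = GEN + surviving = 2 + 18 = 20

20


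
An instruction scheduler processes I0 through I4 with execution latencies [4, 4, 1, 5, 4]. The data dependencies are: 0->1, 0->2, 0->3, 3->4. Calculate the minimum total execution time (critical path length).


Compute longest path through dependency graph: dist(Ik) = max over predecessors of dist + latency(Ik).
dist(I0) = latency 4 = 4
dist(I1) = dist(I0) + 4 = 4 + 4 = 8
dist(I2) = dist(I0) + 1 = 4 + 1 = 5
dist(I3) = dist(I0) + 5 = 4 + 5 = 9
dist(I4) = dist(I3) + 4 = 9 + 4 = 13
Critical path = max dist = 13

13


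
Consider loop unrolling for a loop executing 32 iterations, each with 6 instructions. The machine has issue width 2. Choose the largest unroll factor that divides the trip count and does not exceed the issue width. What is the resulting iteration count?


Largest divisor of 32 <= 2 is 2
New iterations = 32 / 2 = 16

16


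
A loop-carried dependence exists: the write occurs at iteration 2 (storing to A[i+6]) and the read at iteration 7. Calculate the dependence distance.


Distance = read iteration - write iteration
= 7 - 2 = 5

5


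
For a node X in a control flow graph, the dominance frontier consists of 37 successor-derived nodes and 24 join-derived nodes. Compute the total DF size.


DF(X) = direct successor contributions + join point contributions
= 37 + 24 = 61

61


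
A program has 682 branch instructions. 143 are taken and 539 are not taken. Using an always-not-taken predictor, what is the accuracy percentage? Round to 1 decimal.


Predictor: always-not-taken
Correct predictions = 539
Accuracy = 539 / 682 * 100 = 79.0%

79.0


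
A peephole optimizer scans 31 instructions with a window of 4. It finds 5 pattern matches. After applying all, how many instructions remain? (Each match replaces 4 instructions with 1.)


Each match removes 3 instructions.
Total removed = 5 * 3 = 15
Remaining = 31 - 15 = 16

16


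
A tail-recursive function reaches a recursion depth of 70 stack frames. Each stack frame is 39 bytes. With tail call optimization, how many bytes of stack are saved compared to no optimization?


Without TCO: 70 * 39 = 2730 bytes
With TCO: reuse 1 frame = 39 bytes
Savings = 2730 - 39 = 2691

2691


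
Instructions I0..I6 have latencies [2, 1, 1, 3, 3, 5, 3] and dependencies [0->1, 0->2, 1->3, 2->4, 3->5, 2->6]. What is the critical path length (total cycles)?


Compute longest path through dependency graph: dist(Ik) = max over predecessors of dist + latency(Ik).
dist(I0) = latency 2 = 2
dist(I1) = dist(I0) + 1 = 2 + 1 = 3
dist(I2) = dist(I0) + 1 = 2 + 1 = 3
dist(I3) = dist(I1) + 3 = 3 + 3 = 6
dist(I4) = dist(I2) + 3 = 3 + 3 = 6
dist(I5) = dist(I3) + 5 = 6 + 5 = 11
dist(I6) = dist(I2) + 3 = 3 + 3 = 6
Critical path = max dist = 11

11


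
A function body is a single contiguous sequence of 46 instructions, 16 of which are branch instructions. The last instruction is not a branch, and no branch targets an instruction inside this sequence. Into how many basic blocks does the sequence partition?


With no in-sequence branch targets, the leaders are the first instruction plus the instruction after each branch.
Number of basic blocks = branches + 1
= 16 + 1 = 17

17


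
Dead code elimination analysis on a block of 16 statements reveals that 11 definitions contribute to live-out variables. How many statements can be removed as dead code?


Dead code = total statements - live definitions
= 16 - 11 = 5

5


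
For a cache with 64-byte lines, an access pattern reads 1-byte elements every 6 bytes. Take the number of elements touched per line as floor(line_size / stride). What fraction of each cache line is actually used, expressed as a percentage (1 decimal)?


Elements per cache line = floor(64 / 6) = 10
Bytes used = 10 * 1 = 10
Utilization = 10 / 64 * 100 = 15.6%

15.6


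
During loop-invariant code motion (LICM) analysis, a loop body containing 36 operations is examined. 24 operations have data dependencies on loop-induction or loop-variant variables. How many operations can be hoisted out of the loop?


Invariant candidates = total - loop-dependent
= 36 - 24 = 12

12


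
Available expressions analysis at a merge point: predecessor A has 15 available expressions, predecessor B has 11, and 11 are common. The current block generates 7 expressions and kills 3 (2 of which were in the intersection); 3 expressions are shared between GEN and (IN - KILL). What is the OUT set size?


IN = intersection of predecessors = 11
IN - KILL = 11 - 2 = 9
|OUT| = |GEN| + |IN - KILL| - |GEN ∩ (IN - KILL)| = 7 + 9 - 3 = 13

13


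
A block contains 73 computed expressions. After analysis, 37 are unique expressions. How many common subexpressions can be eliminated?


CSE count = total expressions - unique expressions
= 73 - 37 = 36

36


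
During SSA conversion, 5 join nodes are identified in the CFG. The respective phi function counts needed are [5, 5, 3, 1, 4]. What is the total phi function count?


Total phi functions = sum of phi functions at each join node
= 5 + 5 + 3 + 1 + 4 = 18

18


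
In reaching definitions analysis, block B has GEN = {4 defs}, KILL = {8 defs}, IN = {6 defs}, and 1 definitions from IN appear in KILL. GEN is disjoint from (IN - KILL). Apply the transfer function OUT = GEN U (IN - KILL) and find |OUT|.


IN - KILL: 6 - 1 = 5 surviving definitions
OUT = GEN + surviving = 4 + 5 = 9

9


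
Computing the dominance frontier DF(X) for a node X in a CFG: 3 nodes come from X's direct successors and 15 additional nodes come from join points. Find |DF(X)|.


DF(X) = direct successor contributions + join point contributions
= 3 + 15 = 18

18


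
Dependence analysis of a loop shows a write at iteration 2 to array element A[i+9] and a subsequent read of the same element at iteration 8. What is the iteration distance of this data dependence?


Distance = read iteration - write iteration
= 8 - 2 = 6

6


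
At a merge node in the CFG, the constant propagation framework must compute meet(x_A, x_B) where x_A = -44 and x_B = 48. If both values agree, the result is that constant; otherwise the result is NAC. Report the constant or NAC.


Meet operation: if both paths give the same constant, result is that constant; if they differ, result is NAC (not-a-constant).
Path A: -44, Path B: 48 -> differ
Result: not-a-constant -> NAC

NAC


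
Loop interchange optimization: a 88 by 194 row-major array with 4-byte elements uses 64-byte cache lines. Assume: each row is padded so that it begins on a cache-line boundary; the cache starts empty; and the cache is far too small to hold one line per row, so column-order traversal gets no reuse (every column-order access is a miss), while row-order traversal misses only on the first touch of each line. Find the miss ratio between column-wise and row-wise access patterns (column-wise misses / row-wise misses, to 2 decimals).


Each row occupies 194 * 4 = 776 bytes and starts on a line boundary, so it spans ceil(776 / 64) = 13 cache lines.
Row-major traversal misses (one per line touched): 88 * ceil(194 * 4 / 64) = 1144
Column-major traversal misses (no reuse, every access misses): 88 * 194 = 17072
Ratio = 17072 / 1144 = 14.92

14.92


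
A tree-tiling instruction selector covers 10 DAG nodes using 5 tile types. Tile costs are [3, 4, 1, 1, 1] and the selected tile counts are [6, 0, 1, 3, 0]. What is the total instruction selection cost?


Total cost = sum(count_i * cost_i)
= 6*3 + 0*4 + 1*1 + 3*1 + 0*1
= 22

22


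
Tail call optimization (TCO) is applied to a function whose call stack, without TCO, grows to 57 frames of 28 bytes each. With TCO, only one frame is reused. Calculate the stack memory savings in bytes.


Without TCO: 57 * 28 = 1596 bytes
With TCO: reuse 1 frame = 28 bytes
Savings = 1596 - 28 = 1568

1568


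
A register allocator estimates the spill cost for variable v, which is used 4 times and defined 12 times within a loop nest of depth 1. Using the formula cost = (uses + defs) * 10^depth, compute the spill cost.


uses + defs = 4 + 12 = 16
10^1 = 10
Spill cost = 16 * 10 = 160

160


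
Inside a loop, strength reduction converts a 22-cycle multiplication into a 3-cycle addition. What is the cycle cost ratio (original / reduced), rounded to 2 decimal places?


Ratio = mult_cost / add_cost = 22 / 3 = 7.33

7.33


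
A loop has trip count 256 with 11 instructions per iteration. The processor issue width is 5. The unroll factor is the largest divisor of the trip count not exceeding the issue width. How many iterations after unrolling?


Largest divisor of 256 <= 5 is 4
New iterations = 256 / 4 = 64

64


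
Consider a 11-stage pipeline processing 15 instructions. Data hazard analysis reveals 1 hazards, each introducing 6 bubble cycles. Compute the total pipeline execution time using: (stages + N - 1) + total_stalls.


Base cycles = 11 + 15 - 1 = 25
Total stalls = 1 * 6 = 6
Total = 25 + 6 = 31

31


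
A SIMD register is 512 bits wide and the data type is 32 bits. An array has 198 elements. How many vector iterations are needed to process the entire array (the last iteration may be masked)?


Width = 512 / 32 = 16 elements per vector op
Iterations = ceil(198 / 16) = 13

13


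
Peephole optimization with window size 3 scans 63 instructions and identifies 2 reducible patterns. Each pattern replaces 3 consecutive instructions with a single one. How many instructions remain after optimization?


Each match removes 2 instructions.
Total removed = 2 * 2 = 4
Remaining = 63 - 4 = 59

59


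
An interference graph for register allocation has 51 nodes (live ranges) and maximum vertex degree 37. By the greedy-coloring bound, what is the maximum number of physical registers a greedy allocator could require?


Greedy coloring never needs more than (max_degree + 1) colors: when coloring a vertex, at most max_degree neighbors are already colored.
Upper bound = 37 + 1 = 38

38


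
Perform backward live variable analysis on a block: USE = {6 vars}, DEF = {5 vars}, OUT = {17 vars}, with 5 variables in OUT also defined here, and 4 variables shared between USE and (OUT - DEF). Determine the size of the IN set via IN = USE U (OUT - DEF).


OUT - DEF: 17 - 5 = 12
|IN| = |USE| + |OUT - DEF| - |USE ∩ (OUT - DEF)| = 6 + 12 - 4 = 14

14


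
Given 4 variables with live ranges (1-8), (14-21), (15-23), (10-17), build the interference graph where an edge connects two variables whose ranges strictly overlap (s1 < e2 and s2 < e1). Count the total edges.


Check all pairs for overlapping intervals.
Two intervals (s1,e1) and (s2,e2) overlap if s1 < e2 and s2 < e1.
v0 (1-8) vs v1..v3: overlaps none -> 0
v1 (14-21) vs v2..v3: overlaps v2, v3 -> 2
v2 (15-23) vs v3: overlaps v3 -> 1
Total overlapping pairs = 0 + 2 + 1 = 3

3


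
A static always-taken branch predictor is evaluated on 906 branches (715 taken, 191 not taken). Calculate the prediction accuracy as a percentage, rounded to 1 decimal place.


Predictor: always-taken
Correct predictions = 715
Accuracy = 715 / 906 * 100 = 78.9%

78.9


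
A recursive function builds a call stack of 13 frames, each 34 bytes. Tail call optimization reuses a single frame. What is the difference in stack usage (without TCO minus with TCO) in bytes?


Without TCO: 13 * 34 = 442 bytes
With TCO: reuse 1 frame = 34 bytes
Savings = 442 - 34 = 408

408


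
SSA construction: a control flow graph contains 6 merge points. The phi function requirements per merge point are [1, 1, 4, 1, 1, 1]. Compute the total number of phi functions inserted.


Total phi functions = sum of phi functions at each join node
= 1 + 1 + 4 + 1 + 1 + 1 = 9

9


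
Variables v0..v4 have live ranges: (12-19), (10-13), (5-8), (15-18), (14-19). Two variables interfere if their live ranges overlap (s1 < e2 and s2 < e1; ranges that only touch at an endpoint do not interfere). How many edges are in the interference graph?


Check all pairs for overlapping intervals.
Two intervals (s1,e1) and (s2,e2) overlap if s1 < e2 and s2 < e1.
v0 (12-19) vs v1..v4: overlaps v1, v3, v4 -> 3
v1 (10-13) vs v2..v4: overlaps none -> 0
v2 (5-8) vs v3..v4: overlaps none -> 0
v3 (15-18) vs v4: overlaps v4 -> 1
Total overlapping pairs = 3 + 0 + 0 + 1 = 4

4


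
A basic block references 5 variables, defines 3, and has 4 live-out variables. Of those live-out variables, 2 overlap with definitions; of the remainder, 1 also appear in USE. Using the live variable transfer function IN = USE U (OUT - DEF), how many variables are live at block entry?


OUT - DEF: 4 - 2 = 2
|IN| = |USE| + |OUT - DEF| - |USE ∩ (OUT - DEF)| = 5 + 2 - 1 = 6

6


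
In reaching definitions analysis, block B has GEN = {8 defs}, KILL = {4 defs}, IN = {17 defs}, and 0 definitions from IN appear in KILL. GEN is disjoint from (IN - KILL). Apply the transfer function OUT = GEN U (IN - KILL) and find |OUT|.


IN - KILL: 17 - 0 = 17 surviving definitions
OUT = GEN + surviving = 8 + 17 = 25

25


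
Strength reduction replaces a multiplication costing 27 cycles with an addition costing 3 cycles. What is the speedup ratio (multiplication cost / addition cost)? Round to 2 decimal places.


Ratio = mult_cost / add_cost = 27 / 3 = 9.0

9.0


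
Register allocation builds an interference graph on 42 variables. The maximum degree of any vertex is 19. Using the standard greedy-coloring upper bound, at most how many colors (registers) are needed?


Greedy coloring never needs more than (max_degree + 1) colors: when coloring a vertex, at most max_degree neighbors are already colored.
Upper bound = 19 + 1 = 20

20
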